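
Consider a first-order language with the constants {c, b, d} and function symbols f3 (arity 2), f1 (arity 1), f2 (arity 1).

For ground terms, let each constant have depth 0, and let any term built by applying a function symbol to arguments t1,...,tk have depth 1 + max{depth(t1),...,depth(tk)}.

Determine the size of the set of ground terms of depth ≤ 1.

If N_k denotes the number of depth-≤k ground terms, the 3 constants give N_0 = 3, and each function symbol of arity r contributes N_{k-1}^r new terms at level k: N_k = 3 + N_{k-1}^2 + N_{k-1} + N_{k-1}.
N_0 = 3
N_1 = 3 + 3^2 + 3 + 3 = 18

18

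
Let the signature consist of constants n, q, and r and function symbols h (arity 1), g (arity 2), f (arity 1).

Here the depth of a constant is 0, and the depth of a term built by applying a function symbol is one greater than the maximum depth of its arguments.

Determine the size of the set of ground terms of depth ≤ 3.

If N_k denotes the number of depth-≤k ground terms, the 3 constants give N_0 = 3, and each function symbol of arity r contributes N_{k-1}^r new terms at level k: N_k = 3 + N_{k-1} + N_{k-1}^2 + N_{k-1}.
N_0 = 3
N_1 = 3 + 3 + 3^2 + 3 = 18
N_2 = 3 + 18 + 18^2 + 18 = 363
N_3 = 3 + 363 + 363^2 + 363 = 132498

132498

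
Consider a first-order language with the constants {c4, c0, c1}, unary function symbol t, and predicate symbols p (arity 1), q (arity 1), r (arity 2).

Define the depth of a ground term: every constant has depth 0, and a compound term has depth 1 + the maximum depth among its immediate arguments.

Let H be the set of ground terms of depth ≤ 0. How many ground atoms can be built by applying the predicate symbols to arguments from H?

First count ground terms of depth ≤ 0.
Count level by level. With function symbols t/1, the terms of depth ≤ k are the 3 constants together with each function applied to depth-≤(k−1) tuples, so N_k = 3 + N_{k-1}.
N_0 = 3
So |H| = 3.
For each predicate symbol, the number of ground atoms is |H| raised to its arity; summing:
  p: 3;  q: 3;  r: 3^2 = 9
Total ground atoms: 3 + 3 + 9 = 15.

15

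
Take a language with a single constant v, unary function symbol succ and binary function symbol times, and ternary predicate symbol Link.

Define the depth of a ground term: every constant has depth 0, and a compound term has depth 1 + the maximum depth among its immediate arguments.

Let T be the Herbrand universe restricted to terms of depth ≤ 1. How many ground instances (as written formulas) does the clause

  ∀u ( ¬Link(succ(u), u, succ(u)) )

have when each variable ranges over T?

Ground terms of depth ≤ 1:
  Let N_k = |{terms of depth ≤ k}|. Then N_0 = 1 and N_k = 1 + N_{k-1} + N_{k-1}^2 for k ≥ 1 (one summand per function symbol, arity giving the exponent).
  N_0 = 1
  N_1 = 1 + 1 + 1^2 = 3
So there are 3 ground terms available for substitution.
The variable u ranges independently over the available ground terms, and distinct assignments produce distinct instances.
Number of ground instances = 3.

3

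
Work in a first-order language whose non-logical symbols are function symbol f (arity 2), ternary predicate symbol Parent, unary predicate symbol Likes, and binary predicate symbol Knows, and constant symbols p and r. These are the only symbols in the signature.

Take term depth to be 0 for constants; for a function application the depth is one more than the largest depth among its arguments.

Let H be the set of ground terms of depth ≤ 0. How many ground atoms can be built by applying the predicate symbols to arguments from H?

First count ground terms of depth ≤ 0.
Let N_k count ground terms of depth at most k. Each non-constant term of depth ≤ k is some function symbol applied to depth-≤(k−1) arguments, giving N_k = 2 + N_{k-1}^2.
N_0 = 2
Explicitly: p, r.
So |H| = 2.
Ground atoms are formed by filling each argument slot of a predicate with a term from H, so an r-ary predicate gives |H|^r atoms:
  Parent: 2^3 = 8;  Likes: 2;  Knows: 2^2 = 4
Total ground atoms: 8 + 2 + 4 = 14.

14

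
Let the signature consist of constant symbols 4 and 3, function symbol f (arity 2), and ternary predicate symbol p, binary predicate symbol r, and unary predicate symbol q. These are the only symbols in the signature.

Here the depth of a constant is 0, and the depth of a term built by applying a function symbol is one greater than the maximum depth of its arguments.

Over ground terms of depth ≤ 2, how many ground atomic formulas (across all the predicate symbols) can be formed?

56354

First count ground terms of depth ≤ 2.
Write N_k for the number of ground terms of depth ≤ k. A term of depth ≤ k is either a constant or a function symbol applied to arguments of depth ≤ k−1, so N_k = 2 + N_{k-1}^2.
N_0 = 2
N_1 = 2 + 2^2 = 6
N_2 = 2 + 6^2 = 38
So |H| = 38.
Ground atoms are formed by filling each argument slot of a predicate with a term from H, so an r-ary predicate gives |H|^r atoms:
  p: 38^3 = 54872;  r: 38^2 = 1444;  q: 38
Total ground atoms: 54872 + 1444 + 38 = 56354.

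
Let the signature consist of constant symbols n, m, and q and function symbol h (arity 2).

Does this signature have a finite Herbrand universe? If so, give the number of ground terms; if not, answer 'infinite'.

infinite

The signature has at least one function symbol (h, arity 2) and at least one constant (n).
Iterating h gives infinitely many distinct ground terms: n, h(n, n), h(h(n, n), h(n, n)), ...
So the Herbrand universe is infinite.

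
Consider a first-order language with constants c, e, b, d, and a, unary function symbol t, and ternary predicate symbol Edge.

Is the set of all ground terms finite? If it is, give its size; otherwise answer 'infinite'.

The signature has at least one function symbol (t, arity 1) and at least one constant (c).
Iterating t gives infinitely many distinct ground terms: c, t(c), t(t(c)), ...
So the Herbrand universe is infinite.

infinite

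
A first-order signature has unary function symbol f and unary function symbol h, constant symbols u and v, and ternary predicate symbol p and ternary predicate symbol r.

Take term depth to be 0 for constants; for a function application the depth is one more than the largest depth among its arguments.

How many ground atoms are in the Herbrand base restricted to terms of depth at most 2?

First count ground terms of depth ≤ 2.
Count level by level. With function symbols f/1, h/1, the terms of depth ≤ k are the 2 constants together with each function applied to depth-≤(k−1) tuples, so N_k = 2 + N_{k-1} + N_{k-1}.
N_0 = 2
N_1 = 2 + 2 + 2 = 6
N_2 = 2 + 6 + 6 = 14
So |H| = 14.
For each predicate symbol, the number of ground atoms is |H| raised to its arity; summing:
  p: 14^3 = 2744;  r: 14^3 = 2744
Total ground atoms: 2744 + 2744 = 5488.

5488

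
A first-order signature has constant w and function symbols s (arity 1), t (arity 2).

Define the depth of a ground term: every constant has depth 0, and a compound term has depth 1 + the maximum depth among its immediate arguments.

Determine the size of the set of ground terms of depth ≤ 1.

3

Count level by level. With function symbols s/1, t/2, the terms of depth ≤ k are the 1 constant together with each function applied to depth-≤(k−1) tuples, so N_k = 1 + N_{k-1} + N_{k-1}^2.
N_0 = 1
N_1 = 1 + 1 + 1^2 = 3
Explicitly: w, s(w), t(w, w).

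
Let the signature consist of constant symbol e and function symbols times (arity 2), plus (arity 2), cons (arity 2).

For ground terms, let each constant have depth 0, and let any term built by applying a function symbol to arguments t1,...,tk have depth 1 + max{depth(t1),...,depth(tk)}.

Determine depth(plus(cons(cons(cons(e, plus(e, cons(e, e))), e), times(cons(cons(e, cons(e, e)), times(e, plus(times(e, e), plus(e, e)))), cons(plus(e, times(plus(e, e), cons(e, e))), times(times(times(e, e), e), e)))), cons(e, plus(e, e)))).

depth(cons(e, e)) = 1 + max(0, 0) = 1
depth(plus(e, cons(e, e))) = 1 + max(0, 1) = 2
depth(cons(e, plus(e, cons(e, e)))) = 1 + max(0, 2) = 3
depth(cons(cons(e, plus(e, cons(e, e))), e)) = 1 + max(3, 0) = 4
depth(cons(e, cons(e, e))) = 1 + max(0, 1) = 2
depth(times(e, e)) = 1 + max(0, 0) = 1
depth(plus(e, e)) = 1 + max(0, 0) = 1
depth(plus(times(e, e), plus(e, e))) = 1 + max(1, 1) = 2
depth(times(e, plus(times(e, e), plus(e, e)))) = 1 + max(0, 2) = 3
depth(cons(cons(e, cons(e, e)), times(e, plus(times(e, e), plus(e, e))))) = 1 + max(2, 3) = 4
depth(times(plus(e, e), cons(e, e))) = 1 + max(1, 1) = 2
depth(plus(e, times(plus(e, e), cons(e, e)))) = 1 + max(0, 2) = 3
depth(times(times(e, e), e)) = 1 + max(1, 0) = 2
depth(times(times(times(e, e), e), e)) = 1 + max(2, 0) = 3
depth(cons(plus(e, times(plus(e, e), cons(e, e))), times(times(times(e, e), e), e))) = 1 + max(3, 3) = 4
depth(times(cons(cons(e, cons(e, e)), times(e, plus(times(e, e), plus(e, e)))), cons(plus(e, times(plus(e, e), cons(e, e))), times(times(times(e, e), e), e)))) = 1 + max(4, 4) = 5
depth(cons(cons(cons(e, plus(e, cons(e, e))), e), times(cons(cons(e, cons(e, e)), times(e, plus(times(e, e), plus(e, e)))), cons(plus(e, times(plus(e, e), cons(e, e))), times(times(times(e, e), e), e))))) = 1 + max(4, 5) = 6
depth(cons(e, plus(e, e))) = 1 + max(0, 1) = 2
depth(plus(cons(cons(cons(e, plus(e, cons(e, e))), e), times(cons(cons(e, cons(e, e)), times(e, plus(times(e, e), plus(e, e)))), cons(plus(e, times(plus(e, e), cons(e, e))), times(times(times(e, e), e), e)))), cons(e, plus(e, e)))) = 1 + max(6, 2) = 7

7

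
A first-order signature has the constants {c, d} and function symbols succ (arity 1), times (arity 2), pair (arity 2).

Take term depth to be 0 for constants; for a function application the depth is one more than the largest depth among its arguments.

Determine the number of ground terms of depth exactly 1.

If N_k denotes the number of depth-≤k ground terms, the 2 constants give N_0 = 2, and each function symbol of arity r contributes N_{k-1}^r new terms at level k: N_k = 2 + N_{k-1} + N_{k-1}^2 + N_{k-1}^2.
N_0 = 2
N_1 = 2 + 2 + 2^2 + 2^2 = 12
Terms of depth exactly 1: N_1 − N_0 = 12 − 2 = 10.

10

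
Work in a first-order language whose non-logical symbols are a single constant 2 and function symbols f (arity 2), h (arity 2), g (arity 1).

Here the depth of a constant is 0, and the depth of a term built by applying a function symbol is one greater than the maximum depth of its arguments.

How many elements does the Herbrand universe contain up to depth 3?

If N_k denotes the number of depth-≤k ground terms, the 1 constant gives N_0 = 1, and each function symbol of arity r contributes N_{k-1}^r new terms at level k: N_k = 1 + N_{k-1}^2 + N_{k-1}^2 + N_{k-1}.
N_0 = 1
N_1 = 1 + 1^2 + 1^2 + 1 = 4
N_2 = 1 + 4^2 + 4^2 + 4 = 37
N_3 = 1 + 37^2 + 37^2 + 37 = 2776

2776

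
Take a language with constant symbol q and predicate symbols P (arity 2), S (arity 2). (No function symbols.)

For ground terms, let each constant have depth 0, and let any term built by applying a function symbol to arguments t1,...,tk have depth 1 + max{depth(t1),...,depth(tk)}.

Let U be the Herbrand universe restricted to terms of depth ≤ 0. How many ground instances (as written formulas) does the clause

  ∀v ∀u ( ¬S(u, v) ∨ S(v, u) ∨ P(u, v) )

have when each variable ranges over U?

1

Ground terms of depth ≤ 0:
  With no function symbols every ground term is a constant, so there is exactly 1 ground term at every depth bound.
  N_0 = 1
So there is exactly 1 ground term available for substitution.
The clause has 2 distinct variables (v, u), each appearing in the body. In the free term algebra distinct substitutions yield syntactically distinct ground instances.
Number of ground instances = 1^2 = 1.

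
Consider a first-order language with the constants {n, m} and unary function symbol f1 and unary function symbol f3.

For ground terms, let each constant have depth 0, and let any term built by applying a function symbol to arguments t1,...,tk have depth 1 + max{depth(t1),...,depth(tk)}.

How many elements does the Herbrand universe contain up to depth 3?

If N_k denotes the number of depth-≤k ground terms, the 2 constants give N_0 = 2, and each function symbol of arity r contributes N_{k-1}^r new terms at level k: N_k = 2 + N_{k-1} + N_{k-1}.
N_0 = 2
N_1 = 2 + 2 + 2 = 6
N_2 = 2 + 6 + 6 = 14
N_3 = 2 + 14 + 14 = 30

30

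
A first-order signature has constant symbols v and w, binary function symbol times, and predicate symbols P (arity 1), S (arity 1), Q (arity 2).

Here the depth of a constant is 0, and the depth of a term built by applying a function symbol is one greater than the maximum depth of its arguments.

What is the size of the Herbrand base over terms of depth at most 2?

First count ground terms of depth ≤ 2.
Let N_k = |{terms of depth ≤ k}|. Then N_0 = 2 and N_k = 2 + N_{k-1}^2 for k ≥ 1 (one summand per function symbol, arity giving the exponent).
N_0 = 2
N_1 = 2 + 2^2 = 6
N_2 = 2 + 6^2 = 38
So |H| = 38.
A ground atom is a predicate applied to a tuple of terms from H, so the count is the sum over predicates of |H|^arity:
  P: 38;  S: 38;  Q: 38^2 = 1444
Total ground atoms: 38 + 38 + 1444 = 1520.

1520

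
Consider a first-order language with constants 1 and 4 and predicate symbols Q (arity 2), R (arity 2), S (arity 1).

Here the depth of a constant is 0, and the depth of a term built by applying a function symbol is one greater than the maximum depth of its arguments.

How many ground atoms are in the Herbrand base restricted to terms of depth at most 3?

First count ground terms of depth ≤ 3.
With no function symbols every ground term is a constant, so there are exactly 2 ground terms at every depth bound.
N_0 = 2
N_1 = 2
N_2 = 2
N_3 = 2
So |H| = 2.
A ground atom is a predicate applied to a tuple of terms from H, so the count is the sum over predicates of |H|^arity:
  Q: 2^2 = 4;  R: 2^2 = 4;  S: 2
Total ground atoms: 4 + 4 + 2 = 10.

10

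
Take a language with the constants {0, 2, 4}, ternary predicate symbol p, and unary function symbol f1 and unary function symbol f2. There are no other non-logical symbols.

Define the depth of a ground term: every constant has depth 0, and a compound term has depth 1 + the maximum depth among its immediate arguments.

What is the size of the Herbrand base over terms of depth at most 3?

91125

First count ground terms of depth ≤ 3.
Count level by level. With function symbols f1/1, f2/1, the terms of depth ≤ k are the 3 constants together with each function applied to depth-≤(k−1) tuples, so N_k = 3 + N_{k-1} + N_{k-1}.
N_0 = 3
N_1 = 3 + 3 + 3 = 9
N_2 = 3 + 9 + 9 = 21
N_3 = 3 + 21 + 21 = 45
So |H| = 45.
For each predicate symbol, the number of ground atoms is |H| raised to its arity; summing:
  p: 45^3 = 91125
Total ground atoms: 91125.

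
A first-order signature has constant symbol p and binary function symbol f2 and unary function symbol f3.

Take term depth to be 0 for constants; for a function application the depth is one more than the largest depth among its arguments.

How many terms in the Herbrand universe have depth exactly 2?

Let N_k count ground terms of depth at most k. Each non-constant term of depth ≤ k is some function symbol applied to depth-≤(k−1) arguments, giving N_k = 1 + N_{k-1}^2 + N_{k-1}.
N_0 = 1
N_1 = 1 + 1^2 + 1 = 3
N_2 = 1 + 3^2 + 3 = 13
Terms of depth exactly 2: N_2 − N_1 = 13 − 3 = 10.

10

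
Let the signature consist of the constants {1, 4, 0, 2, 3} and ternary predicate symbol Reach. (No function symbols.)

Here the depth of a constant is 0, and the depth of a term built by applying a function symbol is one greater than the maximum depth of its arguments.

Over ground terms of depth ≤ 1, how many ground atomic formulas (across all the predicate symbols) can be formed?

125

First count ground terms of depth ≤ 1.
With no function symbols every ground term is a constant, so there are exactly 5 ground terms at every depth bound.
N_0 = 5
N_1 = 5
Explicitly: 1, 4, 0, 2, 3.
So |H| = 5.
For each predicate symbol, the number of ground atoms is |H| raised to its arity; summing:
  Reach: 5^3 = 125
Total ground atoms: 125.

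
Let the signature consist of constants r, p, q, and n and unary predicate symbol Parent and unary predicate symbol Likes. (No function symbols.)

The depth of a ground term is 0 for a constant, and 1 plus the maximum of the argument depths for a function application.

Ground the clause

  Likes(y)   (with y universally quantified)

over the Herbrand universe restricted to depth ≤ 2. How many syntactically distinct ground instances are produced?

Ground terms of depth ≤ 2:
  With no function symbols every ground term is a constant, so there are exactly 4 ground terms at every depth bound.
  N_0 = 4
  N_1 = 4
  N_2 = 4
So there are 4 ground terms available for substitution.
The clause has 1 distinct variable (y), which appears in the body. In the free term algebra distinct substitutions yield syntactically distinct ground instances.
Number of ground instances = 4.

4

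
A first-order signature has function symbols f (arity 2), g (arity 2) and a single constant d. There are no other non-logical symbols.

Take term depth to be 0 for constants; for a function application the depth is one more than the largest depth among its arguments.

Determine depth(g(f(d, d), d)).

2

depth(f(d, d)) = 1 + max(0, 0) = 1
depth(g(f(d, d), d)) = 1 + max(1, 0) = 2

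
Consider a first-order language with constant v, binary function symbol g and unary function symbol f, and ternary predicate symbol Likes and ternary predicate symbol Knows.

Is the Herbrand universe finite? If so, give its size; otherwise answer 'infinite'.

infinite

The signature has at least one function symbol (g, arity 2) and at least one constant (v).
Iterating g gives infinitely many distinct ground terms: v, g(v, v), g(g(v, v), g(v, v)), ...
So the Herbrand universe is infinite.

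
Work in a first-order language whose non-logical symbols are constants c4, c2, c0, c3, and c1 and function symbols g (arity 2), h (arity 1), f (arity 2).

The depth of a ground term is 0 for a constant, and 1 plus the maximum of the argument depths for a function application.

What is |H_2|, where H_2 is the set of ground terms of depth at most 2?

7265

Let N_k = |{terms of depth ≤ k}|. Then N_0 = 5 and N_k = 5 + N_{k-1}^2 + N_{k-1} + N_{k-1}^2 for k ≥ 1 (one summand per function symbol, arity giving the exponent).
N_0 = 5
N_1 = 5 + 5^2 + 5 + 5^2 = 60
N_2 = 5 + 60^2 + 60 + 60^2 = 7265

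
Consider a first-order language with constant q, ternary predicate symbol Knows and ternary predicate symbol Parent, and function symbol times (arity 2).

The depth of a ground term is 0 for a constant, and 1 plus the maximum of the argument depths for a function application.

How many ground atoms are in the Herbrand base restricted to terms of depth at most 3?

First count ground terms of depth ≤ 3.
If N_k denotes the number of depth-≤k ground terms, the 1 constant gives N_0 = 1, and each function symbol of arity r contributes N_{k-1}^r new terms at level k: N_k = 1 + N_{k-1}^2.
N_0 = 1
N_1 = 1 + 1^2 = 2
N_2 = 1 + 2^2 = 5
N_3 = 1 + 5^2 = 26
So |H| = 26.
For each predicate symbol, the number of ground atoms is |H| raised to its arity; summing:
  Knows: 26^3 = 17576;  Parent: 26^3 = 17576
Total ground atoms: 17576 + 17576 = 35152.

35152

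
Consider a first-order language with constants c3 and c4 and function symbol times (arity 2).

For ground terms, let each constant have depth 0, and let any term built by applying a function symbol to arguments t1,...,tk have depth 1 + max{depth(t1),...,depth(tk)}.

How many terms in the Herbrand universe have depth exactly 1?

4

Count level by level. With function symbols times/2, the terms of depth ≤ k are the 2 constants together with each function applied to depth-≤(k−1) tuples, so N_k = 2 + N_{k-1}^2.
N_0 = 2
N_1 = 2 + 2^2 = 6
Terms of depth exactly 1: N_1 − N_0 = 6 − 2 = 4.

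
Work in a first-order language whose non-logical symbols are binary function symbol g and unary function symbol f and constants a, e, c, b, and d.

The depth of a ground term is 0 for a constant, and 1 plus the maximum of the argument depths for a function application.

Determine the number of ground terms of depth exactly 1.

30

Let N_k count ground terms of depth at most k. Each non-constant term of depth ≤ k is some function symbol applied to depth-≤(k−1) arguments, giving N_k = 5 + N_{k-1}^2 + N_{k-1}.
N_0 = 5
N_1 = 5 + 5^2 + 5 = 35
Terms of depth exactly 1: N_1 − N_0 = 35 − 5 = 30.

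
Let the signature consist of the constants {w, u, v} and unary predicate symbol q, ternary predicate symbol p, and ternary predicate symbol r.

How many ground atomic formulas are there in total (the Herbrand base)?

With no function symbols, the Herbrand universe is just the 3 constants.
Ground atoms per predicate: q: 3, p: 3^3 = 27, r: 3^3 = 27.
Herbrand base size = 3 + 27 + 27 = 57.

57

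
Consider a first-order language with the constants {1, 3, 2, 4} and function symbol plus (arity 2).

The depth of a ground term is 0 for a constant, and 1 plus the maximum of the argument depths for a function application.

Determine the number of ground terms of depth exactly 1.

16

Let N_k count ground terms of depth at most k. Each non-constant term of depth ≤ k is some function symbol applied to depth-≤(k−1) arguments, giving N_k = 4 + N_{k-1}^2.
N_0 = 4
N_1 = 4 + 4^2 = 20
Terms of depth exactly 1: N_1 − N_0 = 20 − 4 = 16.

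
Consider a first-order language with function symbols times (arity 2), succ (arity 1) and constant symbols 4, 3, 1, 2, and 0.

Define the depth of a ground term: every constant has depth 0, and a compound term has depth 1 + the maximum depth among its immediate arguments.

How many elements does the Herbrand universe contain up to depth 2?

Let N_k = |{terms of depth ≤ k}|. Then N_0 = 5 and N_k = 5 + N_{k-1}^2 + N_{k-1} for k ≥ 1 (one summand per function symbol, arity giving the exponent).
N_0 = 5
N_1 = 5 + 5^2 + 5 = 35
N_2 = 5 + 35^2 + 35 = 1265

1265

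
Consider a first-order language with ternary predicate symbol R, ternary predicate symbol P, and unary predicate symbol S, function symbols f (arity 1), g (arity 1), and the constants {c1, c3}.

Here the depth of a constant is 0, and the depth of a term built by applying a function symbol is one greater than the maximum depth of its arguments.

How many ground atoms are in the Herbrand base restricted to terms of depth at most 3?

First count ground terms of depth ≤ 3.
Let N_k = |{terms of depth ≤ k}|. Then N_0 = 2 and N_k = 2 + N_{k-1} + N_{k-1} for k ≥ 1 (one summand per function symbol, arity giving the exponent).
N_0 = 2
N_1 = 2 + 2 + 2 = 6
N_2 = 2 + 6 + 6 = 14
N_3 = 2 + 14 + 14 = 30
So |H| = 30.
A ground atom is a predicate applied to a tuple of terms from H, so the count is the sum over predicates of |H|^arity:
  R: 30^3 = 27000;  P: 30^3 = 27000;  S: 30
Total ground atoms: 27000 + 27000 + 30 = 54030.

54030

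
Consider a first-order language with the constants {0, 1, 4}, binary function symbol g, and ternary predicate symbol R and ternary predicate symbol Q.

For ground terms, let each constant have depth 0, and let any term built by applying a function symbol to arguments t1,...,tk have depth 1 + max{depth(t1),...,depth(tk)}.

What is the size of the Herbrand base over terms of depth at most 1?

3456

First count ground terms of depth ≤ 1.
Let N_k = |{terms of depth ≤ k}|. Then N_0 = 3 and N_k = 3 + N_{k-1}^2 for k ≥ 1 (one summand per function symbol, arity giving the exponent).
N_0 = 3
N_1 = 3 + 3^2 = 12
Explicitly: 0, 1, 4, g(0, 0), g(0, 1), g(0, 4), g(1, 0), g(1, 1), g(1, 4), g(4, 0), g(4, 1), g(4, 4).
So |H| = 12.
For each predicate symbol, the number of ground atoms is |H| raised to its arity; summing:
  R: 12^3 = 1728;  Q: 12^3 = 1728
Total ground atoms: 1728 + 1728 = 3456.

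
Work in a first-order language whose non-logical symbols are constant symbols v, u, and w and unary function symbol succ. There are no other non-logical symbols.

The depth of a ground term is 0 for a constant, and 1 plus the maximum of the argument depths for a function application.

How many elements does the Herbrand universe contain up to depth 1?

6

Let N_k = |{terms of depth ≤ k}|. Then N_0 = 3 and N_k = 3 + N_{k-1} for k ≥ 1 (one summand per function symbol, arity giving the exponent).
N_0 = 3
N_1 = 3 + 3 = 6
Explicitly: v, u, w, succ(v), succ(u), succ(w).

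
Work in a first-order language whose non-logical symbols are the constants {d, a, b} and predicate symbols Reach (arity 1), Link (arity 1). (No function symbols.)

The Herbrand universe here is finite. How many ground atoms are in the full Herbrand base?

With no function symbols, the Herbrand universe is just the 3 constants.
Ground atoms per predicate: Reach: 3, Link: 3.
Herbrand base size = 3 + 3 = 6.

6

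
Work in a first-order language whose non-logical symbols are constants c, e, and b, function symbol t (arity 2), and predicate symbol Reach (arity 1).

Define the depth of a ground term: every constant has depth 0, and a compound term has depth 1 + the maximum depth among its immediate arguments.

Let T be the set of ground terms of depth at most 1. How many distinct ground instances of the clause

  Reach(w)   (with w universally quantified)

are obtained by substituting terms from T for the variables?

12

Ground terms of depth ≤ 1:
  Count level by level. With function symbols t/2, the terms of depth ≤ k are the 3 constants together with each function applied to depth-≤(k−1) tuples, so N_k = 3 + N_{k-1}^2.
  N_0 = 3
  N_1 = 3 + 3^2 = 12
So there are 12 ground terms available for substitution.
The body mentions the single quantified variable w; since ground terms form a free algebra, no two substitutions collapse to the same formula.
Number of ground instances = 12.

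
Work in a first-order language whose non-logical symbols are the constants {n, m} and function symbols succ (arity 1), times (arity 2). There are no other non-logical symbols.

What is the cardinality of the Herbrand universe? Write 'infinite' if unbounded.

infinite

The signature has at least one function symbol (succ, arity 1) and at least one constant (n).
Iterating succ gives infinitely many distinct ground terms: n, succ(n), succ(succ(n)), ...
So the Herbrand universe is infinite.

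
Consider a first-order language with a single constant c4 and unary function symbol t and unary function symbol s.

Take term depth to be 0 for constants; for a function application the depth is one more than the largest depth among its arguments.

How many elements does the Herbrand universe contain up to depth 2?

7

Write N_k for the number of ground terms of depth ≤ k. A term of depth ≤ k is either a constant or a function symbol applied to arguments of depth ≤ k−1, so N_k = 1 + N_{k-1} + N_{k-1}.
N_0 = 1
N_1 = 1 + 1 + 1 = 3
N_2 = 1 + 3 + 3 = 7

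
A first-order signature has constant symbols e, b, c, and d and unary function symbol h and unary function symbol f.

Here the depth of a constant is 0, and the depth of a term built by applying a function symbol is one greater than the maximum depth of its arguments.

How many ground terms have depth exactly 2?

16

Count level by level. With function symbols h/1, f/1, the terms of depth ≤ k are the 4 constants together with each function applied to depth-≤(k−1) tuples, so N_k = 4 + N_{k-1} + N_{k-1}.
N_0 = 4
N_1 = 4 + 4 + 4 = 12
N_2 = 4 + 12 + 12 = 28
Terms of depth exactly 2: N_2 − N_1 = 28 − 12 = 16.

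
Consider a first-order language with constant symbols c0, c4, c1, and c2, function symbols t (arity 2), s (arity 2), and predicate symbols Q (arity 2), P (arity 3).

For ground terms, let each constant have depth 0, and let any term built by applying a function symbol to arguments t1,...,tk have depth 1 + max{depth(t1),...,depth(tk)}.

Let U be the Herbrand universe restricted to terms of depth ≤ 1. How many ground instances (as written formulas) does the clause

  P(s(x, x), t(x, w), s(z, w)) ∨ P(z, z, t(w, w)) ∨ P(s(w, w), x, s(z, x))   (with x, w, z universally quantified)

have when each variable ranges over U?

Ground terms of depth ≤ 1:
  If N_k denotes the number of depth-≤k ground terms, the 4 constants give N_0 = 4, and each function symbol of arity r contributes N_{k-1}^r new terms at level k: N_k = 4 + N_{k-1}^2 + N_{k-1}^2.
  N_0 = 4
  N_1 = 4 + 4^2 + 4^2 = 36
So there are 36 ground terms available for substitution.
The clause has 3 distinct variables (x, w, z), each appearing in the body. In the free term algebra distinct substitutions yield syntactically distinct ground instances.
Number of ground instances = 36^3 = 46656.

46656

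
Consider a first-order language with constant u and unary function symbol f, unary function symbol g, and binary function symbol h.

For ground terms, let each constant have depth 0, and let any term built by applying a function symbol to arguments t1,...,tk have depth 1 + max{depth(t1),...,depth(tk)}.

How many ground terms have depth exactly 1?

Write N_k for the number of ground terms of depth ≤ k. A term of depth ≤ k is either a constant or a function symbol applied to arguments of depth ≤ k−1, so N_k = 1 + N_{k-1} + N_{k-1} + N_{k-1}^2.
N_0 = 1
N_1 = 1 + 1 + 1 + 1^2 = 4
Terms of depth exactly 1: N_1 − N_0 = 4 − 1 = 3.

3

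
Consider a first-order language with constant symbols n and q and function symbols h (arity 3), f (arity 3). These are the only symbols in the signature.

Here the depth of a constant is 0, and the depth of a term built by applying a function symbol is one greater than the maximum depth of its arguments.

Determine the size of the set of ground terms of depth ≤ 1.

18

Write N_k for the number of ground terms of depth ≤ k. A term of depth ≤ k is either a constant or a function symbol applied to arguments of depth ≤ k−1, so N_k = 2 + N_{k-1}^3 + N_{k-1}^3.
N_0 = 2
N_1 = 2 + 2^3 + 2^3 = 18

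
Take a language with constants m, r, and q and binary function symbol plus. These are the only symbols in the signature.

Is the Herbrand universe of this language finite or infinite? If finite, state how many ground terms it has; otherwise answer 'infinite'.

The signature has at least one function symbol (plus, arity 2) and at least one constant (m).
Iterating plus gives infinitely many distinct ground terms: m, plus(m, m), plus(plus(m, m), plus(m, m)), ...
So the Herbrand universe is infinite.

infinite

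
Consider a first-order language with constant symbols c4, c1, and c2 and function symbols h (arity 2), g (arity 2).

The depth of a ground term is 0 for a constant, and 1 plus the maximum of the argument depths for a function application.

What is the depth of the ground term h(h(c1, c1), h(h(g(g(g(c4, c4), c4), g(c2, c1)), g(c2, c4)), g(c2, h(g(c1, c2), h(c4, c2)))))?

depth(h(c1, c1)) = 1 + max(0, 0) = 1
depth(g(c4, c4)) = 1 + max(0, 0) = 1
depth(g(g(c4, c4), c4)) = 1 + max(1, 0) = 2
depth(g(c2, c1)) = 1 + max(0, 0) = 1
depth(g(g(g(c4, c4), c4), g(c2, c1))) = 1 + max(2, 1) = 3
depth(g(c2, c4)) = 1 + max(0, 0) = 1
depth(h(g(g(g(c4, c4), c4), g(c2, c1)), g(c2, c4))) = 1 + max(3, 1) = 4
depth(g(c1, c2)) = 1 + max(0, 0) = 1
depth(h(c4, c2)) = 1 + max(0, 0) = 1
depth(h(g(c1, c2), h(c4, c2))) = 1 + max(1, 1) = 2
depth(g(c2, h(g(c1, c2), h(c4, c2)))) = 1 + max(0, 2) = 3
depth(h(h(g(g(g(c4, c4), c4), g(c2, c1)), g(c2, c4)), g(c2, h(g(c1, c2), h(c4, c2))))) = 1 + max(4, 3) = 5
depth(h(h(c1, c1), h(h(g(g(g(c4, c4), c4), g(c2, c1)), g(c2, c4)), g(c2, h(g(c1, c2), h(c4, c2)))))) = 1 + max(1, 5) = 6

6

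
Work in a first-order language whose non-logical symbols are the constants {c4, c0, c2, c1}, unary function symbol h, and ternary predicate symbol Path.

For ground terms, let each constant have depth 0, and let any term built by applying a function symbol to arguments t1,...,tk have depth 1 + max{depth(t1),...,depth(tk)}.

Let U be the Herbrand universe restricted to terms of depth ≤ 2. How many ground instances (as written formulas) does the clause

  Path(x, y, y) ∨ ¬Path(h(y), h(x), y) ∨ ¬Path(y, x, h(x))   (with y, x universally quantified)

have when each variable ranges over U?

Ground terms of depth ≤ 2:
  Write N_k for the number of ground terms of depth ≤ k. A term of depth ≤ k is either a constant or a function symbol applied to arguments of depth ≤ k−1, so N_k = 4 + N_{k-1}.
  N_0 = 4
  N_1 = 4 + 4 = 8
  N_2 = 4 + 8 = 12
So there are 12 ground terms available for substitution.
Each of y, x ranges independently over the available ground terms, and distinct assignments produce distinct instances.
Number of ground instances = 12^2 = 144.

144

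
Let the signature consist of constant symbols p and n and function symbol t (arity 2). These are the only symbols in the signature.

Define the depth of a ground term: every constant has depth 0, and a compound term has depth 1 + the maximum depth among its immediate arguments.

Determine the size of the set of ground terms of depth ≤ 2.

38

If N_k denotes the number of depth-≤k ground terms, the 2 constants give N_0 = 2, and each function symbol of arity r contributes N_{k-1}^r new terms at level k: N_k = 2 + N_{k-1}^2.
N_0 = 2
N_1 = 2 + 2^2 = 6
N_2 = 2 + 6^2 = 38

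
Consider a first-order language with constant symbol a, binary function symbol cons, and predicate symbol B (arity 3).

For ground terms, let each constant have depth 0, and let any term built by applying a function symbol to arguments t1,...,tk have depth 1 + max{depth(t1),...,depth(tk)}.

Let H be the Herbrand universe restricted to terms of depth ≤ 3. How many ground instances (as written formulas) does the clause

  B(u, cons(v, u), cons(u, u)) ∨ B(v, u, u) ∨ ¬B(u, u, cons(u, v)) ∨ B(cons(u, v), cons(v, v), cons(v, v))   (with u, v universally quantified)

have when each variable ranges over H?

676

Ground terms of depth ≤ 3:
  Write N_k for the number of ground terms of depth ≤ k. A term of depth ≤ k is either a constant or a function symbol applied to arguments of depth ≤ k−1, so N_k = 1 + N_{k-1}^2.
  N_0 = 1
  N_1 = 1 + 1^2 = 2
  N_2 = 1 + 2^2 = 5
  N_3 = 1 + 5^2 = 26
So there are 26 ground terms available for substitution.
The body mentions every one of the 2 quantified variables; since ground terms form a free algebra, no two substitutions collapse to the same formula.
Number of ground instances = 26^2 = 676.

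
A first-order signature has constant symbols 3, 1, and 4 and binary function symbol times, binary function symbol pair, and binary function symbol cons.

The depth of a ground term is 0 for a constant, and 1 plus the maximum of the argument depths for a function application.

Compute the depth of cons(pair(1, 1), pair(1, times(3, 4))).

3

depth(pair(1, 1)) = 1 + max(0, 0) = 1
depth(times(3, 4)) = 1 + max(0, 0) = 1
depth(pair(1, times(3, 4))) = 1 + max(0, 1) = 2
depth(cons(pair(1, 1), pair(1, times(3, 4)))) = 1 + max(1, 2) = 3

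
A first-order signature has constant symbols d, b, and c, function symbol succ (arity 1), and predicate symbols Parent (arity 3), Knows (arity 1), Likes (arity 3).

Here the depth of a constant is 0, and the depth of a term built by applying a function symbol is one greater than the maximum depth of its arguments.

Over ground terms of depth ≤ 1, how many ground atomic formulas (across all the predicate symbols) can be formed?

438

First count ground terms of depth ≤ 1.
Count level by level. With function symbols succ/1, the terms of depth ≤ k are the 3 constants together with each function applied to depth-≤(k−1) tuples, so N_k = 3 + N_{k-1}.
N_0 = 3
N_1 = 3 + 3 = 6
Explicitly: d, b, c, succ(d), succ(b), succ(c).
So |H| = 6.
For each predicate symbol, the number of ground atoms is |H| raised to its arity; summing:
  Parent: 6^3 = 216;  Knows: 6;  Likes: 6^3 = 216
Total ground atoms: 216 + 6 + 216 = 438.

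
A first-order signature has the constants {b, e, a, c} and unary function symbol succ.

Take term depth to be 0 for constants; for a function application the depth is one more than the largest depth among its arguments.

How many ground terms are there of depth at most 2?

12

Count level by level. With function symbols succ/1, the terms of depth ≤ k are the 4 constants together with each function applied to depth-≤(k−1) tuples, so N_k = 4 + N_{k-1}.
N_0 = 4
N_1 = 4 + 4 = 8
N_2 = 4 + 8 = 12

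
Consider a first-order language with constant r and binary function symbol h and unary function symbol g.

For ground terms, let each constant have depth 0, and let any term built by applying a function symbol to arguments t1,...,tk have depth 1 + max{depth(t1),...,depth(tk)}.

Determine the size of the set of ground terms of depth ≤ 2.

13

If N_k denotes the number of depth-≤k ground terms, the 1 constant gives N_0 = 1, and each function symbol of arity r contributes N_{k-1}^r new terms at level k: N_k = 1 + N_{k-1}^2 + N_{k-1}.
N_0 = 1
N_1 = 1 + 1^2 + 1 = 3
N_2 = 1 + 3^2 + 3 = 13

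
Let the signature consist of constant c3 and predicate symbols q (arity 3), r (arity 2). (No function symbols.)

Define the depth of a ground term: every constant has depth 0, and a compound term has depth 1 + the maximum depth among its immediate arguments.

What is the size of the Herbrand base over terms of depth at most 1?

First count ground terms of depth ≤ 1.
With no function symbols every ground term is a constant, so there is exactly 1 ground term at every depth bound.
N_0 = 1
N_1 = 1
Explicitly: c3.
So |H| = 1.
Each predicate of arity r yields |H|^r ground atoms (one per choice of an r-tuple from H):
  q: 1^3 = 1;  r: 1^2 = 1
Total ground atoms: 1 + 1 = 2.

2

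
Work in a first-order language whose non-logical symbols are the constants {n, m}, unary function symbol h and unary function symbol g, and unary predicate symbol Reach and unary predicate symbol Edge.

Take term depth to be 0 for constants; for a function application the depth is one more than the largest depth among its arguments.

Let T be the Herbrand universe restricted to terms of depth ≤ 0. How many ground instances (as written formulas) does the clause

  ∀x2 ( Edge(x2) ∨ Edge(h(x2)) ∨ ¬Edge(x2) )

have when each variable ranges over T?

Ground terms of depth ≤ 0:
  If N_k denotes the number of depth-≤k ground terms, the 2 constants give N_0 = 2, and each function symbol of arity r contributes N_{k-1}^r new terms at level k: N_k = 2 + N_{k-1} + N_{k-1}.
  N_0 = 2
  Explicitly: n, m.
So there are 2 ground terms available for substitution.
The clause has 1 distinct variable (x2), which appears in the body. In the free term algebra distinct substitutions yield syntactically distinct ground instances.
Number of ground instances = 2.

2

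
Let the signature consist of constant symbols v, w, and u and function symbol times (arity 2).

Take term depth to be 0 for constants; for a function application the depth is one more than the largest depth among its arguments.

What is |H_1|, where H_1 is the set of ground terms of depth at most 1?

12

Count level by level. With function symbols times/2, the terms of depth ≤ k are the 3 constants together with each function applied to depth-≤(k−1) tuples, so N_k = 3 + N_{k-1}^2.
N_0 = 3
N_1 = 3 + 3^2 = 12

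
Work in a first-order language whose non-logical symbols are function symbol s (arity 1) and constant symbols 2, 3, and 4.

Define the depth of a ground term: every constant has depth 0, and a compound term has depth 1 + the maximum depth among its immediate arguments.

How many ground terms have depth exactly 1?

Write N_k for the number of ground terms of depth ≤ k. A term of depth ≤ k is either a constant or a function symbol applied to arguments of depth ≤ k−1, so N_k = 3 + N_{k-1}.
N_0 = 3
N_1 = 3 + 3 = 6
Terms of depth exactly 1: N_1 − N_0 = 6 − 3 = 3.

3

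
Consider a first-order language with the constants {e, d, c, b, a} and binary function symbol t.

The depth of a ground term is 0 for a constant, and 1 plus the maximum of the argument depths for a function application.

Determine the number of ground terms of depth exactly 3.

If N_k denotes the number of depth-≤k ground terms, the 5 constants give N_0 = 5, and each function symbol of arity r contributes N_{k-1}^r new terms at level k: N_k = 5 + N_{k-1}^2.
N_0 = 5
N_1 = 5 + 5^2 = 30
N_2 = 5 + 30^2 = 905
N_3 = 5 + 905^2 = 819030
Terms of depth exactly 3: N_3 − N_2 = 819030 − 905 = 818125.

818125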